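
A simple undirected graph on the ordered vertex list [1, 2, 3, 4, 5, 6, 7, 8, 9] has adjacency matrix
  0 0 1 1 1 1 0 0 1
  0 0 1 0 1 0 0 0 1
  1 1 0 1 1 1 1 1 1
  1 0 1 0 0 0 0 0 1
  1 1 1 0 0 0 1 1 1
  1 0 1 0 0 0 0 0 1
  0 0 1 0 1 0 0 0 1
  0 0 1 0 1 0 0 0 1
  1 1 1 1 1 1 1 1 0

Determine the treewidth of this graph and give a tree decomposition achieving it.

Each bag holds 4 vertices, so the decomposition has width 3, which upper-bounds the treewidth. Conversely, {1, 3, 4, 9} is a clique of size 4, and the vertices of any clique must share a bag in every tree decomposition; so some bag has ≥ 4 vertices and tw(G) ≥ 3. Hence tw(G) = 3 exactly.

Treewidth 3.
One such decomposition:
Bags: B1 = {1, 3, 5, 9}  B2 = {2, 3, 5, 9}  B3 = {1, 3, 4, 9}  B4 = {1, 3, 6, 9}  B5 = {3, 5, 8, 9}  B6 = {3, 5, 7, 9}
Tree: B1–B2, B1–B3, B3–B4, B2–B5, B1–B6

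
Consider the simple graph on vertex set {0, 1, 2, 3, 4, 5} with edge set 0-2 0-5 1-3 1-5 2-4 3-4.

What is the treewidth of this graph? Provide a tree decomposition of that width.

Treewidth 2.
Bags: B1 = {0, 1, 5}  B2 = {0, 1, 3}  B3 = {0, 3, 4}  B4 = {0, 2, 4}
Tree: B1–B2, B2–B3, B3–B4

The largest bag has 3 vertices, giving width 2; this decomposition certifies tw(G) ≤ 2. The edges 0–5–1–3–4–2–0 form a cycle, so G is not a tree and its treewidth is at least 2. Hence tw(G) = 2 exactly.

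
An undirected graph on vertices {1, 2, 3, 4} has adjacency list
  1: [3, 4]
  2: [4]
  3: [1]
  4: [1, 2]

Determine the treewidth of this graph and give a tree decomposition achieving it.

Each bag holds 2 vertices, so the decomposition has width 1, which upper-bounds the treewidth. Any graph with an edge has treewidth ≥ 1, and G has the edge 2–4. The upper and lower bounds meet at 1, so that is the treewidth.

Treewidth 1.
Bags: B1 = {2, 4}  B2 = {1, 4}  B3 = {1, 3}
Tree: B1–B2, B2–B3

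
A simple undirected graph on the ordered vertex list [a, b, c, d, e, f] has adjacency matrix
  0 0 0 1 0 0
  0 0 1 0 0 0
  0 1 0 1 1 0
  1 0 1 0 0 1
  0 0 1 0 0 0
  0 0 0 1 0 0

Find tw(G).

A width-1 tree decomposition is:
Bags: B1 = {c, d}  B2 = {b, c}  B3 = {d, f}  B4 = {c, e}  B5 = {a, d}
Tree: B1–B2, B1–B3, B2–B4, B1–B5
Each bag holds 2 vertices, so the decomposition has width 1, which upper-bounds the treewidth. Since G has at least one edge (e.g. c–d), it is not an edgeless graph, so tw(G) ≥ 1. Combining the bounds, tw(G) = 1.

1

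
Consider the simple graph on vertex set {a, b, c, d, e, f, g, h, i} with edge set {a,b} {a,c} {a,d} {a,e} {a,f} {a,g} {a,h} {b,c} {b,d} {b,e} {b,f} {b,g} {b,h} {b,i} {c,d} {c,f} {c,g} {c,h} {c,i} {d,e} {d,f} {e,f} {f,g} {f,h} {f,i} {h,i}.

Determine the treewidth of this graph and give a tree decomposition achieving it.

Every bag has size at most 5, so the width is 5 − 1 = 4 and tw(G) ≤ 4. On the other hand G contains the 5-clique {a, b, d, e, f}. A clique must lie in a single bag of any decomposition, so no decomposition can have width below 4. Combining the bounds, tw(G) = 4.

Treewidth 4.
One such decomposition:
Bags: B1 = {b, c, f, h, i}  B2 = {a, b, c, f, h}  B3 = {a, b, c, d, f}  B4 = {a, b, c, f, g}  B5 = {a, b, d, e, f}
Tree: B1–B2, B2–B3, B3–B4, B3–B5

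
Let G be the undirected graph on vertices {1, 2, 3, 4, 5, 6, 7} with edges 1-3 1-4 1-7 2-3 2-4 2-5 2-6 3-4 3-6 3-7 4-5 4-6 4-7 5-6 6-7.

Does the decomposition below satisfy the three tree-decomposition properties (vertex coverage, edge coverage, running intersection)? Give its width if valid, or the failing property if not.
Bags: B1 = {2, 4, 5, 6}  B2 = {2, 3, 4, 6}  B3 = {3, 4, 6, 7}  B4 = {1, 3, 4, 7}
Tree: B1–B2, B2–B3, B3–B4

Yes; width 3.

Checking the three conditions: (i) the bags cover all of {1, 2, 3, 4, 5, 6, 7}; (ii) for each edge, some bag contains both endpoints; (iii) the bags containing any fixed vertex form a subtree. All hold, so the decomposition is valid with width 4 − 1 = 3.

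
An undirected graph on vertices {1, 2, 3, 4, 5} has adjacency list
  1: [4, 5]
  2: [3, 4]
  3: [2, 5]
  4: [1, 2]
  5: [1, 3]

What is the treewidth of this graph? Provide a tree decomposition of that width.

Treewidth 2.
One optimal decomposition is:
Bags: B1 = {1, 4, 5}  B2 = {3, 4, 5}  B3 = {2, 3, 4}
Tree: B1–B2, B2–B3

The largest bag has 3 vertices, giving width 2; this decomposition certifies tw(G) ≤ 2. Since 4–1–5–3–2–4 is a cycle in G, G is not acyclic. Forests are exactly the graphs of treewidth ≤ 1, so tw(G) ≥ 2. The upper and lower bounds meet at 2, so that is the treewidth.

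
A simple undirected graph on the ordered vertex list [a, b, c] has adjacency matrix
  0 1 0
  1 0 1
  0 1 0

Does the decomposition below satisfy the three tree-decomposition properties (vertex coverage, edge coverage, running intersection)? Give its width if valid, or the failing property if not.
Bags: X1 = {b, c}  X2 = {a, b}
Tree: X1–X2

Yes; width 1.

Every vertex of G appears in some bag (union = {a, b, c}); every edge is covered by a bag; and for each vertex v the set of bags containing v is connected in the bag tree. The decomposition is therefore valid. The largest bag has 2 vertices, so the width is 1.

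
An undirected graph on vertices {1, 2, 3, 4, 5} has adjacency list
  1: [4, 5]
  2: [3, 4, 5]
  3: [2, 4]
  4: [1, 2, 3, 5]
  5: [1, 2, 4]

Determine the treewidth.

A width-2 tree decomposition is:
Bags: B1 = {2, 3, 4}  B2 = {2, 4, 5}  B3 = {1, 4, 5}
Tree: B1–B2, B2–B3
The largest bag has 3 vertices, giving width 2; this decomposition certifies tw(G) ≤ 2. On the other hand G contains the 3-clique {1, 4, 5}. A clique must lie in a single bag of any decomposition, so no decomposition can have width below 2. The upper and lower bounds meet at 2, so that is the treewidth.

2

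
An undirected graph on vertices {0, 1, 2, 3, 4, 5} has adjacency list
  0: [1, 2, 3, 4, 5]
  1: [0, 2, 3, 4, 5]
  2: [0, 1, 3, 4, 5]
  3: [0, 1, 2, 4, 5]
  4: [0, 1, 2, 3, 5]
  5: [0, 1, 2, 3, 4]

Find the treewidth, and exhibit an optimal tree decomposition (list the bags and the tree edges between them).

Treewidth 5.
One such decomposition:
Bags: B1 = {0, 1, 2, 3, 4, 5}
Tree: (single bag)

A single bag containing all 6 vertices is trivially a valid decomposition of width 5. On the other hand G contains the 6-clique {0, 1, 2, 3, 4, 5}. A clique must lie in a single bag of any decomposition, so no decomposition can have width below 5. The upper and lower bounds meet at 5, so that is the treewidth.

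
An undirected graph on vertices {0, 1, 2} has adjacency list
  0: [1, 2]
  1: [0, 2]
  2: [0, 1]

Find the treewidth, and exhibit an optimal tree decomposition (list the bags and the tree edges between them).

With just one bag of size 3, the width is 3 − 1 = 2, so tw(G) ≤ 2. Conversely, {0, 1, 2} is a clique of size 3, and the vertices of any clique must share a bag in every tree decomposition; so some bag has ≥ 3 vertices and tw(G) ≥ 2. The upper and lower bounds meet at 2, so that is the treewidth.

Treewidth 2.
One optimal decomposition is:
Bags: B1 = {0, 1, 2}
Tree: (single bag)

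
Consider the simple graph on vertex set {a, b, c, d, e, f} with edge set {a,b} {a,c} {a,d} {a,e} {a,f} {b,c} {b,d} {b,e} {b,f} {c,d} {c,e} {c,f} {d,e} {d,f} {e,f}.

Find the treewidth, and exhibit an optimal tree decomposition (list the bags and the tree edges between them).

With just one bag of size 6, the width is 6 − 1 = 5, so tw(G) ≤ 5. On the other hand G contains the 6-clique {a, b, c, d, e, f}. A clique must lie in a single bag of any decomposition, so no decomposition can have width below 5. The upper and lower bounds meet at 5, so that is the treewidth.

Treewidth 5.
One such decomposition:
Bags: B1 = {a, b, c, d, e, f}
Tree: (single bag)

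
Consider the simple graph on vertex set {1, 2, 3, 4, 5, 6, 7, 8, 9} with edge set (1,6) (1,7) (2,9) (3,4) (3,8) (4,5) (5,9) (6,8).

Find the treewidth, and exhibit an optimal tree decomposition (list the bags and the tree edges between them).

Treewidth 1.
Bags: B1 = {2, 9}  B2 = {5, 9}  B3 = {4, 5}  B4 = {3, 4}  B5 = {3, 8}  B6 = {6, 8}  B7 = {1, 6}  B8 = {1, 7}
Tree: B1–B2, B2–B3, B3–B4, B4–B5, B5–B6, B6–B7, B7–B8

Each bag holds 2 vertices, so the decomposition has width 1, which upper-bounds the treewidth. Since G has at least one edge (e.g. 2–9), it is not an edgeless graph, so tw(G) ≥ 1. The upper and lower bounds meet at 1, so that is the treewidth.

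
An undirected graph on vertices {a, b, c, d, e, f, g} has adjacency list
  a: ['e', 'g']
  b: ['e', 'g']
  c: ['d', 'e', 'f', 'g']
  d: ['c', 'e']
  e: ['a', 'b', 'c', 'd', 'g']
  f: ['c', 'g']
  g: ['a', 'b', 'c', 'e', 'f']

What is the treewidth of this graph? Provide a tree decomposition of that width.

Treewidth 2.
One optimal decomposition is:
Bags: B1 = {c, e, g}  B2 = {c, f, g}  B3 = {a, e, g}  B4 = {b, e, g}  B5 = {c, d, e}
Tree: B1–B2, B1–B3, B1–B4, B1–B5

Every bag has size at most 3, so the width is 3 − 1 = 2 and tw(G) ≤ 2. Conversely, {c, d, e} is a clique of size 3, and the vertices of any clique must share a bag in every tree decomposition; so some bag has ≥ 3 vertices and tw(G) ≥ 2. Therefore the treewidth is 2.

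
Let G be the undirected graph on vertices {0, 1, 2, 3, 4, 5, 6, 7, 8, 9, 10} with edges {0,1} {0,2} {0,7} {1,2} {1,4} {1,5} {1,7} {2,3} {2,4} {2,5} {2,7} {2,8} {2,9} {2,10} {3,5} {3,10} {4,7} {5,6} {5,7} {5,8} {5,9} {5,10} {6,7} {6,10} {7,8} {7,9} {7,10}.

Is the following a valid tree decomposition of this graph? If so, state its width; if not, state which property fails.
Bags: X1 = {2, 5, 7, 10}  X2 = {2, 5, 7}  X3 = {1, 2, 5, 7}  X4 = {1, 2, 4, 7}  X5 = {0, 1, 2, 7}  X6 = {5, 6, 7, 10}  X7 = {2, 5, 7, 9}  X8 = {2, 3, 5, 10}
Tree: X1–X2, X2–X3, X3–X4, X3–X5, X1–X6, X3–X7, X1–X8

A tree decomposition must satisfy three properties: every vertex lies in some bag; for every edge, both endpoints lie together in some bag; and for every vertex, the bags containing it form a connected subtree. Here vertex 8 appears in no bag, so the decomposition is invalid.

No — vertex 8 appears in no bag.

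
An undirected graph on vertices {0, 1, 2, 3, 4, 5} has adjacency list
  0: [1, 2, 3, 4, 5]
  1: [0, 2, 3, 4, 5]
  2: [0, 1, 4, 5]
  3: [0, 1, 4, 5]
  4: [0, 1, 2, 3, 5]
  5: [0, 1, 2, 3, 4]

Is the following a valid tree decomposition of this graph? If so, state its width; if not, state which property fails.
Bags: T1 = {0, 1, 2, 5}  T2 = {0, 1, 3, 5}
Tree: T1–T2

No — vertex 4 appears in no bag.

A tree decomposition must satisfy three properties: every vertex lies in some bag; for every edge, both endpoints lie together in some bag; and for every vertex, the bags containing it form a connected subtree. Here vertex 4 appears in no bag, so the decomposition is invalid.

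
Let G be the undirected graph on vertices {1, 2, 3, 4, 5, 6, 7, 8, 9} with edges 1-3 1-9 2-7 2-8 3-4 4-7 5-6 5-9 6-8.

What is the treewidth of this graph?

A width-2 tree decomposition is:
Bags: B1 = {1, 3, 4}  B2 = {1, 4, 9}  B3 = {4, 5, 9}  B4 = {4, 5, 6}  B5 = {4, 6, 8}  B6 = {2, 4, 8}  B7 = {2, 4, 7}
Tree: B1–B2, B2–B3, B3–B4, B4–B5, B5–B6, B6–B7
The largest bag has 3 vertices, giving width 2; this decomposition certifies tw(G) ≤ 2. For the lower bound, G contains the cycle 4–3–1–9–5–6–8–2–7–4, so G is not a forest; only forests have treewidth ≤ 1, hence tw(G) ≥ 2. The upper and lower bounds meet at 2, so that is the treewidth.

2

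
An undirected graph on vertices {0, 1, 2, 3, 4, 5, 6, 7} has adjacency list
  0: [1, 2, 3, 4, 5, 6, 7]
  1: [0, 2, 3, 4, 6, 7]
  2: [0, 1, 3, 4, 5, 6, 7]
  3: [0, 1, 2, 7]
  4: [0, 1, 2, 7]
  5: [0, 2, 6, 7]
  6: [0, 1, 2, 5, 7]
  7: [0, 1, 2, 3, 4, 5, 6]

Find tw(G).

4

A width-4 tree decomposition is:
Bags: B1 = {0, 1, 2, 3, 7}  B2 = {0, 1, 2, 4, 7}  B3 = {0, 1, 2, 6, 7}  B4 = {0, 2, 5, 6, 7}
Tree: B1–B2, B2–B3, B3–B4
Every bag has size at most 5, so the width is 5 − 1 = 4 and tw(G) ≤ 4. Conversely, {0, 1, 2, 3, 7} is a clique of size 5, and the vertices of any clique must share a bag in every tree decomposition; so some bag has ≥ 5 vertices and tw(G) ≥ 4. Combining the bounds, tw(G) = 4.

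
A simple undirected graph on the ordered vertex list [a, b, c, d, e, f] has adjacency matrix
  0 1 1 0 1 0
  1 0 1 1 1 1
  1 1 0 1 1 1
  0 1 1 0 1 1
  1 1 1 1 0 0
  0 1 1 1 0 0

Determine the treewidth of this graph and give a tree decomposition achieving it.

Treewidth 3.
One such decomposition:
Bags: B1 = {b, c, d, e}  B2 = {a, b, c, e}  B3 = {b, c, d, f}
Tree: B1–B2, B1–B3

Each bag holds 4 vertices, so the decomposition has width 3, which upper-bounds the treewidth. Conversely, {b, c, d, e} is a clique of size 4, and the vertices of any clique must share a bag in every tree decomposition; so some bag has ≥ 4 vertices and tw(G) ≥ 3. Therefore the treewidth is 3.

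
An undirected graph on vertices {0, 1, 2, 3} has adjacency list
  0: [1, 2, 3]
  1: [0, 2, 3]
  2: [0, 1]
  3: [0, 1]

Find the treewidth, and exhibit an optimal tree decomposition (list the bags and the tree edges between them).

Every bag has size at most 3, so the width is 3 − 1 = 2 and tw(G) ≤ 2. On the other hand G contains the 3-clique {0, 1, 2}. A clique must lie in a single bag of any decomposition, so no decomposition can have width below 2. Combining the bounds, tw(G) = 2.

Treewidth 2.
One such decomposition:
Bags: B1 = {0, 1, 2}  B2 = {0, 1, 3}
Tree: B1–B2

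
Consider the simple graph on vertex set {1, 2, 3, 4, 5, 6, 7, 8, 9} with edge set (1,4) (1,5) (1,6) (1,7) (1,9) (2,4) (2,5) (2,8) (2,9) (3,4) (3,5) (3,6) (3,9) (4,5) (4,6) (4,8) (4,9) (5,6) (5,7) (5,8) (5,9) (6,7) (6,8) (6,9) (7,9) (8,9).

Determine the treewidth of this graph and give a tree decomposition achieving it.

Every bag has size at most 5, so the width is 5 − 1 = 4 and tw(G) ≤ 4. Conversely, {2, 4, 5, 8, 9} is a clique of size 5, and the vertices of any clique must share a bag in every tree decomposition; so some bag has ≥ 5 vertices and tw(G) ≥ 4. The upper and lower bounds meet at 4, so that is the treewidth.

Treewidth 4.
Bags: B1 = {1, 5, 6, 7, 9}  B2 = {1, 4, 5, 6, 9}  B3 = {3, 4, 5, 6, 9}  B4 = {4, 5, 6, 8, 9}  B5 = {2, 4, 5, 8, 9}
Tree: B1–B2, B2–B3, B2–B4, B4–B5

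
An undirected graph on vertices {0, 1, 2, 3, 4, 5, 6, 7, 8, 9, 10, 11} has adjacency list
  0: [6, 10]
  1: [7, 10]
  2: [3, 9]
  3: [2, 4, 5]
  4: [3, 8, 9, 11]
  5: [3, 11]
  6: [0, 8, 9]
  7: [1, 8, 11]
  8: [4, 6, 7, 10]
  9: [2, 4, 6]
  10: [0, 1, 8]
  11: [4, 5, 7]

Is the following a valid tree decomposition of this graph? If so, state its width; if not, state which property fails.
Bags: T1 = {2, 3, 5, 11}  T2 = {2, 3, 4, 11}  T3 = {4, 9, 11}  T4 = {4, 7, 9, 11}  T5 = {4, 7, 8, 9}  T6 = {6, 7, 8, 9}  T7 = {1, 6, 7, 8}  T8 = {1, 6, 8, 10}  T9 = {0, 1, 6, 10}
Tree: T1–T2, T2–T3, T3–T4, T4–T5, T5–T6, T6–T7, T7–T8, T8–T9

A tree decomposition must satisfy three properties: every vertex lies in some bag; for every edge, both endpoints lie together in some bag; and for every vertex, the bags containing it form a connected subtree. Here edge (2,9) lies in no bag, so the decomposition is invalid.

No — edge (2,9) lies in no bag.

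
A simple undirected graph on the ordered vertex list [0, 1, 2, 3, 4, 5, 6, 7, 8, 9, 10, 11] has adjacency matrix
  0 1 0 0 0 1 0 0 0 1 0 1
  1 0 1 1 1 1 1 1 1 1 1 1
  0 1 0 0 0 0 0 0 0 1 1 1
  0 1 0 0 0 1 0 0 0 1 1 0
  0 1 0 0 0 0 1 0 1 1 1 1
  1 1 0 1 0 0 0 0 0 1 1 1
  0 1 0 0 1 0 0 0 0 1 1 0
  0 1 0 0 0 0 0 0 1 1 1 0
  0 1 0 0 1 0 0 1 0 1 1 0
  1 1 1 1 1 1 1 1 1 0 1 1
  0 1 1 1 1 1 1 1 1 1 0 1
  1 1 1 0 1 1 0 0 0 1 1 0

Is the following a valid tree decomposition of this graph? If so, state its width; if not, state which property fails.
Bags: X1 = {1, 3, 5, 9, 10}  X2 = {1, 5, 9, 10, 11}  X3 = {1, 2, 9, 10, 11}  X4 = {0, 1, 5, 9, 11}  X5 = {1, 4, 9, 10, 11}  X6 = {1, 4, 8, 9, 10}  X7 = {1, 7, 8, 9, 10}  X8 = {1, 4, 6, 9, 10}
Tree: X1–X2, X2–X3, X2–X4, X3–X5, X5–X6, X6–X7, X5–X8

Vertex coverage: the bags together contain {0, 1, 2, 3, 4, 5, 6, 7, 8, 9, 10, 11}, the full vertex set. Edge coverage: each edge of G has both endpoints in at least one bag. Running intersection: for every vertex, the bags containing it form a connected subtree. All three properties hold, so this is a valid tree decomposition of width max|bag| − 1 = 4, and hence tw(G) ≤ 4.

Yes; width 4.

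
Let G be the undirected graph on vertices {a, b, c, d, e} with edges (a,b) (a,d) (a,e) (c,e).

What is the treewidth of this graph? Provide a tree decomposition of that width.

Treewidth 1.
One such decomposition:
Bags: B1 = {a, e}  B2 = {a, b}  B3 = {a, d}  B4 = {c, e}
Tree: B1–B2, B2–B3, B1–B4

Every bag has size at most 2, so the width is 2 − 1 = 1 and tw(G) ≤ 1. Since G has at least one edge (e.g. a–e), it is not an edgeless graph, so tw(G) ≥ 1. Combining the bounds, tw(G) = 1.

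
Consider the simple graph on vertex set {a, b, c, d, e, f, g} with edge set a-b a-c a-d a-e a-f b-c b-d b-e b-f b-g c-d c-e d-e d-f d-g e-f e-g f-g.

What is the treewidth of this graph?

4

A width-4 tree decomposition is:
Bags: B1 = {a, b, c, d, e}  B2 = {a, b, d, e, f}  B3 = {b, d, e, f, g}
Tree: B1–B2, B2–B3
Every bag has size at most 5, so the width is 5 − 1 = 4 and tw(G) ≤ 4. Conversely, {a, b, c, d, e} is a clique of size 5, and the vertices of any clique must share a bag in every tree decomposition; so some bag has ≥ 5 vertices and tw(G) ≥ 4. Therefore the treewidth is 4.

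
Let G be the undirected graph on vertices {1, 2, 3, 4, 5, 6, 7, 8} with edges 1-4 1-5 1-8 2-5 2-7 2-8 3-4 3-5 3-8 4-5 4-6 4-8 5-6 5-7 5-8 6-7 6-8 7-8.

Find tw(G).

A width-3 tree decomposition is:
Bags: B1 = {5, 6, 7, 8}  B2 = {4, 5, 6, 8}  B3 = {2, 5, 7, 8}  B4 = {1, 4, 5, 8}  B5 = {3, 4, 5, 8}
Tree: B1–B2, B1–B3, B2–B4, B2–B5
The largest bag has 4 vertices, giving width 3; this decomposition certifies tw(G) ≤ 3. On the other hand G contains the 4-clique {2, 5, 7, 8}. A clique must lie in a single bag of any decomposition, so no decomposition can have width below 3. Therefore the treewidth is 3.

3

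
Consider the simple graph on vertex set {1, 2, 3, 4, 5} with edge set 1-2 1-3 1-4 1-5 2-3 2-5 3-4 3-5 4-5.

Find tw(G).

A width-3 tree decomposition is:
Bags: B1 = {1, 2, 3, 5}  B2 = {1, 3, 4, 5}
Tree: B1–B2
The largest bag has 4 vertices, giving width 3; this decomposition certifies tw(G) ≤ 3. On the other hand G contains the 4-clique {1, 2, 3, 5}. A clique must lie in a single bag of any decomposition, so no decomposition can have width below 3. Hence tw(G) = 3 exactly.

3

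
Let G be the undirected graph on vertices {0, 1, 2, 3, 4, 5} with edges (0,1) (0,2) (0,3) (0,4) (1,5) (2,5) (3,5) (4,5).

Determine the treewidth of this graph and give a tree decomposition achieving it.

Treewidth 2.
One optimal decomposition is:
Bags: B1 = {0, 1, 5}  B2 = {0, 4, 5}  B3 = {0, 3, 5}  B4 = {0, 2, 5}
Tree: B1–B2, B2–B3, B3–B4

Each bag holds 3 vertices, so the decomposition has width 2, which upper-bounds the treewidth. The edges 1–5–4–0–1 form a cycle, so G is not a tree and its treewidth is at least 2. Combining the bounds, tw(G) = 2.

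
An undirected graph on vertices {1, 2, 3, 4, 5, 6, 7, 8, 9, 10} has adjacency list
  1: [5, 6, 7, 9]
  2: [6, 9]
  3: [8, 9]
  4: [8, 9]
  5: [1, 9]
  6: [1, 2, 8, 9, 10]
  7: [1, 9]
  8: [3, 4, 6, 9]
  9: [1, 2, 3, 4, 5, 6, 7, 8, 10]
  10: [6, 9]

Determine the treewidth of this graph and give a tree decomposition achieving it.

Treewidth 2.
One such decomposition:
Bags: B1 = {6, 8, 9}  B2 = {6, 9, 10}  B3 = {1, 6, 9}  B4 = {1, 7, 9}  B5 = {2, 6, 9}  B6 = {1, 5, 9}  B7 = {3, 8, 9}  B8 = {4, 8, 9}
Tree: B1–B2, B2–B3, B3–B4, B1–B5, B4–B6, B1–B7, B7–B8

Each bag holds 3 vertices, so the decomposition has width 2, which upper-bounds the treewidth. For the lower bound, the 3 vertices {3, 8, 9} are pairwise adjacent, and any tree decomposition puts a clique entirely inside one bag — forcing width ≥ 2. The upper and lower bounds meet at 2, so that is the treewidth.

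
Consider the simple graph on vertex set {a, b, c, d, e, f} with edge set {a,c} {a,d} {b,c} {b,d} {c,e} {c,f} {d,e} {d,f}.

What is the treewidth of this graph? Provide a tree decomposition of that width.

Treewidth 2.
One optimal decomposition is:
Bags: B1 = {a, c, d}  B2 = {c, d, f}  B3 = {b, c, d}  B4 = {c, d, e}
Tree: B1–B2, B2–B3, B3–B4

The largest bag has 3 vertices, giving width 2; this decomposition certifies tw(G) ≤ 2. For the lower bound, G contains the cycle c–a–d–f–c, so G is not a forest; only forests have treewidth ≤ 1, hence tw(G) ≥ 2. Combining the bounds, tw(G) = 2.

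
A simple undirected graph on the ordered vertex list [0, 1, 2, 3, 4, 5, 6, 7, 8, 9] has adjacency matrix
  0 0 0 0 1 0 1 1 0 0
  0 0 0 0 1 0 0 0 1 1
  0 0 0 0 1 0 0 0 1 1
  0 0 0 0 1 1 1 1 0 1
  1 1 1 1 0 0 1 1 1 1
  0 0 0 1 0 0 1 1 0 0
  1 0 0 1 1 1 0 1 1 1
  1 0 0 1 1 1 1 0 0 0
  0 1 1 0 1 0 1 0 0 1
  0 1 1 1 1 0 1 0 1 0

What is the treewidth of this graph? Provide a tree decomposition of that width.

The largest bag has 4 vertices, giving width 3; this decomposition certifies tw(G) ≤ 3. On the other hand G contains the 4-clique {1, 4, 8, 9}. A clique must lie in a single bag of any decomposition, so no decomposition can have width below 3. The upper and lower bounds meet at 3, so that is the treewidth.

Treewidth 3.
One such decomposition:
Bags: B1 = {3, 4, 6, 9}  B2 = {4, 6, 8, 9}  B3 = {1, 4, 8, 9}  B4 = {3, 4, 6, 7}  B5 = {3, 5, 6, 7}  B6 = {2, 4, 8, 9}  B7 = {0, 4, 6, 7}
Tree: B1–B2, B2–B3, B1–B4, B4–B5, B3–B6, B4–B7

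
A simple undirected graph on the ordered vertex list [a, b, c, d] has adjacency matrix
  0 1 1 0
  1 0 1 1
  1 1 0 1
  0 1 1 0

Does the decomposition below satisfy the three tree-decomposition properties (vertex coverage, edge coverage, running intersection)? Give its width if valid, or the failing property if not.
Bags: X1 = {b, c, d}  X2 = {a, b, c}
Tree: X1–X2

Vertex coverage: the bags together contain {a, b, c, d}, the full vertex set. Edge coverage: each edge of G has both endpoints in at least one bag. Running intersection: for every vertex, the bags containing it form a connected subtree. All three properties hold, so this is a valid tree decomposition of width max|bag| − 1 = 2, and hence tw(G) ≤ 2.

Yes; width 2.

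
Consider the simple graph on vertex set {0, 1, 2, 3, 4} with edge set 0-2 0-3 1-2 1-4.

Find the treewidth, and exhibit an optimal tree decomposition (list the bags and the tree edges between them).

Every bag has size at most 2, so the width is 2 − 1 = 1 and tw(G) ≤ 1. G has an edge, so its treewidth is at least 1. The upper and lower bounds meet at 1, so that is the treewidth.

Treewidth 1.
One such decomposition:
Bags: B1 = {0, 2}  B2 = {0, 3}  B3 = {1, 2}  B4 = {1, 4}
Tree: B1–B2, B1–B3, B3–B4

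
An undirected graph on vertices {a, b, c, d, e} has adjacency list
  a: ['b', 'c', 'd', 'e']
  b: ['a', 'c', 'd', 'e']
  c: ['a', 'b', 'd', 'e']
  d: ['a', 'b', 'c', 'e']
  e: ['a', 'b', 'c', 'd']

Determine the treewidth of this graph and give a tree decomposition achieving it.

With just one bag of size 5, the width is 5 − 1 = 4, so tw(G) ≤ 4. For the lower bound, the 5 vertices {a, b, c, d, e} are pairwise adjacent, and any tree decomposition puts a clique entirely inside one bag — forcing width ≥ 4. Combining the bounds, tw(G) = 4.

Treewidth 4.
Bags: B1 = {a, b, c, d, e}
Tree: (single bag)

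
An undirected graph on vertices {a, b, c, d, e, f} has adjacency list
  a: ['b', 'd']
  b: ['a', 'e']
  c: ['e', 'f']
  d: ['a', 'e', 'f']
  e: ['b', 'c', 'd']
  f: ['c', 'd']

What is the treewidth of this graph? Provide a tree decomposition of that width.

The largest bag has 3 vertices, giving width 2; this decomposition certifies tw(G) ≤ 2. The edges a–b–e–d–a form a cycle, so G is not a tree and its treewidth is at least 2. Hence tw(G) = 2 exactly.

Treewidth 2.
Bags: B1 = {a, b, d}  B2 = {b, d, e}  B3 = {d, e, f}  B4 = {c, e, f}
Tree: B1–B2, B2–B3, B3–B4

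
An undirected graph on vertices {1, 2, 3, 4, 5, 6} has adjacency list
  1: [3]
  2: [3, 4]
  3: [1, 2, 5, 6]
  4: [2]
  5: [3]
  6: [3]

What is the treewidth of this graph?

A width-1 tree decomposition is:
Bags: B1 = {2, 3}  B2 = {3, 6}  B3 = {3, 5}  B4 = {2, 4}  B5 = {1, 3}
Tree: B1–B2, B1–B3, B1–B4, B1–B5
Each bag holds 2 vertices, so the decomposition has width 1, which upper-bounds the treewidth. Any graph with an edge has treewidth ≥ 1, and G has the edge 3–2. The upper and lower bounds meet at 1, so that is the treewidth.

1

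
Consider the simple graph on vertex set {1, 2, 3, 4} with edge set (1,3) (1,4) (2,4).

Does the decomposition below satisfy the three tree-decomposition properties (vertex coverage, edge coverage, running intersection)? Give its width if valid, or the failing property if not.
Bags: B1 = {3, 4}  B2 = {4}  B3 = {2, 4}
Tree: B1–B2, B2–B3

A tree decomposition must satisfy three properties: every vertex lies in some bag; for every edge, both endpoints lie together in some bag; and for every vertex, the bags containing it form a connected subtree. Here vertex 1 appears in no bag, so the decomposition is invalid.

No — vertex 1 appears in no bag.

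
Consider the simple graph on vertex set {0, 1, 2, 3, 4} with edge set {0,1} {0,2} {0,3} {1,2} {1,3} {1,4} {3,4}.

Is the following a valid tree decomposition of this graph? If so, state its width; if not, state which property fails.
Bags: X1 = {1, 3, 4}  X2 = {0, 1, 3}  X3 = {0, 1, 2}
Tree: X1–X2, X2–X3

Every vertex of G appears in some bag (union = {0, 1, 2, 3, 4}); every edge is covered by a bag; and for each vertex v the set of bags containing v is connected in the bag tree. The decomposition is therefore valid. The largest bag has 3 vertices, so the width is 2.

Yes; width 2.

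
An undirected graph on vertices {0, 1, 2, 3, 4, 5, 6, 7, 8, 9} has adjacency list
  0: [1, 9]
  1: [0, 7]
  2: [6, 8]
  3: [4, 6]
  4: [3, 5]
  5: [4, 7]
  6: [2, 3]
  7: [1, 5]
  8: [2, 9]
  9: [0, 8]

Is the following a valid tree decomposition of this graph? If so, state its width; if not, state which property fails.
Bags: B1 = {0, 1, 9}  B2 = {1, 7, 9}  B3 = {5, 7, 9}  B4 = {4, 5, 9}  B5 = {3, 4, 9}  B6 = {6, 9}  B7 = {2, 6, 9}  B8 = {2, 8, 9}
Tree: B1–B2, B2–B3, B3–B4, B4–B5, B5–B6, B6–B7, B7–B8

No — edge (3,6) lies in no bag.

A tree decomposition must satisfy three properties: every vertex lies in some bag; for every edge, both endpoints lie together in some bag; and for every vertex, the bags containing it form a connected subtree. Here edge (3,6) lies in no bag, so the decomposition is invalid.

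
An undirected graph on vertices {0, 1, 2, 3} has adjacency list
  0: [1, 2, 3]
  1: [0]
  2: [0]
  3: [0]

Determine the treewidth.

1

A width-1 tree decomposition is:
Bags: B1 = {0, 3}  B2 = {0, 2}  B3 = {0, 1}
Tree: B1–B2, B2–B3
The largest bag has 2 vertices, giving width 1; this decomposition certifies tw(G) ≤ 1. Any graph with an edge has treewidth ≥ 1, and G has the edge 0–3. Hence tw(G) = 1 exactly.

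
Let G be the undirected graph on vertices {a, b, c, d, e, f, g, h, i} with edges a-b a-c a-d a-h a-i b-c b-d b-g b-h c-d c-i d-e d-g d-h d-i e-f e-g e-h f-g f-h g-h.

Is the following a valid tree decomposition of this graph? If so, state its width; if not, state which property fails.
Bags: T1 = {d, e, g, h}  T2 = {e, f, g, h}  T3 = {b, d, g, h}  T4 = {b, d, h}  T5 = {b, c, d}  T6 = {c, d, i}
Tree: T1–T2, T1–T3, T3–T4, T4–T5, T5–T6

No — vertex a appears in no bag.

A tree decomposition must satisfy three properties: every vertex lies in some bag; for every edge, both endpoints lie together in some bag; and for every vertex, the bags containing it form a connected subtree. Here vertex a appears in no bag, so the decomposition is invalid.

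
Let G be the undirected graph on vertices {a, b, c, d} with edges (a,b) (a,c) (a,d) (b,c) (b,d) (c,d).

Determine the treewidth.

3

A width-3 tree decomposition is:
Bags: B1 = {a, b, c, d}
Tree: (single bag)
With just one bag of size 4, the width is 4 − 1 = 3, so tw(G) ≤ 3. Conversely, {a, b, c, d} is a clique of size 4, and the vertices of any clique must share a bag in every tree decomposition; so some bag has ≥ 4 vertices and tw(G) ≥ 3. The upper and lower bounds meet at 3, so that is the treewidth.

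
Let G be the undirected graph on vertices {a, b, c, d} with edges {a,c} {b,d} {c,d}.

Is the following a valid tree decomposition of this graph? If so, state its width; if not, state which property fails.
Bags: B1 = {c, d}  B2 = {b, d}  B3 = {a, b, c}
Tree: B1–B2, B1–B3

A tree decomposition must satisfy three properties: every vertex lies in some bag; for every edge, both endpoints lie together in some bag; and for every vertex, the bags containing it form a connected subtree. Here bags containing vertex b are not connected in the tree, so the decomposition is invalid.

No — bags containing vertex b are not connected in the tree.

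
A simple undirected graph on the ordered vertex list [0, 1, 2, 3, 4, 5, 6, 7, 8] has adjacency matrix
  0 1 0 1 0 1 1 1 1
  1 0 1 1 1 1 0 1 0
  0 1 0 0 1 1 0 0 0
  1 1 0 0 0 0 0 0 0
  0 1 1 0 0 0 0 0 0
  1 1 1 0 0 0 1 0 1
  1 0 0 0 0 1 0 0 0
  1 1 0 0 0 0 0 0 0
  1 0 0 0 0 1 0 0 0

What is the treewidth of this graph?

A width-2 tree decomposition is:
Bags: B1 = {1, 2, 5}  B2 = {0, 1, 5}  B3 = {1, 2, 4}  B4 = {0, 5, 8}  B5 = {0, 5, 6}  B6 = {0, 1, 7}  B7 = {0, 1, 3}
Tree: B1–B2, B1–B3, B2–B4, B4–B5, B2–B6, B2–B7
The largest bag has 3 vertices, giving width 2; this decomposition certifies tw(G) ≤ 2. Conversely, {0, 5, 8} is a clique of size 3, and the vertices of any clique must share a bag in every tree decomposition; so some bag has ≥ 3 vertices and tw(G) ≥ 2. Hence tw(G) = 2 exactly.

2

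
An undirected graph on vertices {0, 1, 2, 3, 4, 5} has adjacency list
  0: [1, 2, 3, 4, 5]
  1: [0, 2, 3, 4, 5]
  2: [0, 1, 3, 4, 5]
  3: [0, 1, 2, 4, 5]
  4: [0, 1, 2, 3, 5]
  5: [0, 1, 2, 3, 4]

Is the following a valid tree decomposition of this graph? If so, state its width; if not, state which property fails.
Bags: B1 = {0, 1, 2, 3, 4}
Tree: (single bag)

No — vertex 5 appears in no bag.

A tree decomposition must satisfy three properties: every vertex lies in some bag; for every edge, both endpoints lie together in some bag; and for every vertex, the bags containing it form a connected subtree. Here vertex 5 appears in no bag, so the decomposition is invalid.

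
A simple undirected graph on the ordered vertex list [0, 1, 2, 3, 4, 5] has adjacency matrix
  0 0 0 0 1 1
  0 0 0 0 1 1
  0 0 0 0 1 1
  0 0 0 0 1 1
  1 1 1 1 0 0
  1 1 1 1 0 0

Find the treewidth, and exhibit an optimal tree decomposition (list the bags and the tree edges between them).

Treewidth 2.
One such decomposition:
Bags: B1 = {1, 4, 5}  B2 = {2, 4, 5}  B3 = {0, 4, 5}  B4 = {3, 4, 5}
Tree: B1–B2, B2–B3, B3–B4

Each bag holds 3 vertices, so the decomposition has width 2, which upper-bounds the treewidth. The edges 1–5–2–4–1 form a cycle, so G is not a tree and its treewidth is at least 2. Combining the bounds, tw(G) = 2.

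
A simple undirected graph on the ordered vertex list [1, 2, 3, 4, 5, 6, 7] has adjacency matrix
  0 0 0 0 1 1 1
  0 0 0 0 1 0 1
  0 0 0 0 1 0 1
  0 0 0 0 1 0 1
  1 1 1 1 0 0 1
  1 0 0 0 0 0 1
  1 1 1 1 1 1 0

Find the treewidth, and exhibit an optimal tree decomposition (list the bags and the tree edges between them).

Treewidth 2.
Bags: B1 = {2, 5, 7}  B2 = {4, 5, 7}  B3 = {1, 5, 7}  B4 = {3, 5, 7}  B5 = {1, 6, 7}
Tree: B1–B2, B1–B3, B1–B4, B3–B5

The largest bag has 3 vertices, giving width 2; this decomposition certifies tw(G) ≤ 2. Conversely, {1, 5, 7} is a clique of size 3, and the vertices of any clique must share a bag in every tree decomposition; so some bag has ≥ 3 vertices and tw(G) ≥ 2. The upper and lower bounds meet at 2, so that is the treewidth.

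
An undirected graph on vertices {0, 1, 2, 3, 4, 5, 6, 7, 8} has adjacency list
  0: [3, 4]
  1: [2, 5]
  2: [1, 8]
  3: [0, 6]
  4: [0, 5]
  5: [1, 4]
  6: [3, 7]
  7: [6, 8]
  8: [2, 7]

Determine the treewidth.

A width-2 tree decomposition is:
Bags: B1 = {1, 4, 5}  B2 = {1, 2, 4}  B3 = {2, 4, 8}  B4 = {4, 7, 8}  B5 = {4, 6, 7}  B6 = {3, 4, 6}  B7 = {0, 3, 4}
Tree: B1–B2, B2–B3, B3–B4, B4–B5, B5–B6, B6–B7
Each bag holds 3 vertices, so the decomposition has width 2, which upper-bounds the treewidth. For the lower bound, G contains the cycle 4–5–1–2–8–7–6–3–0–4, so G is not a forest; only forests have treewidth ≤ 1, hence tw(G) ≥ 2. Therefore the treewidth is 2.

2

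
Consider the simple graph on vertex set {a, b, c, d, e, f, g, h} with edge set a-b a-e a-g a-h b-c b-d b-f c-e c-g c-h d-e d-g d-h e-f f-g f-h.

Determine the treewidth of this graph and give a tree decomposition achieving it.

Treewidth 4.
Bags: B1 = {b, e, f, g, h}  B2 = {a, b, e, g, h}  B3 = {b, d, e, g, h}  B4 = {b, c, e, g, h}
Tree: B1–B2, B2–B3, B3–B4

The largest bag has 5 vertices, giving width 4; this decomposition certifies tw(G) ≤ 4. For the lower bound: the 5 vertex sets {f,g}, {a,h}, {b,d}, {e}, {c} are disjoint, each induces a connected subgraph, and every pair is joined by at least one edge of G. Contracting each set to a single vertex therefore yields K_{5} as a minor, and since treewidth is minor-monotone, tw(G) ≥ tw(K_{5}) = 4. Combining the bounds, tw(G) = 4.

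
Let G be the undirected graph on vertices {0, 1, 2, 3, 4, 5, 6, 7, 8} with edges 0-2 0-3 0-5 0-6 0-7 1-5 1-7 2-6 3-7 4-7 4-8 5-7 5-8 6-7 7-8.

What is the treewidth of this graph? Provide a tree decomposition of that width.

Treewidth 2.
Bags: B1 = {0, 5, 7}  B2 = {0, 6, 7}  B3 = {0, 3, 7}  B4 = {1, 5, 7}  B5 = {0, 2, 6}  B6 = {5, 7, 8}  B7 = {4, 7, 8}
Tree: B1–B2, B2–B3, B1–B4, B2–B5, B1–B6, B6–B7

Every bag has size at most 3, so the width is 3 − 1 = 2 and tw(G) ≤ 2. For the lower bound, the 3 vertices {0, 2, 6} are pairwise adjacent, and any tree decomposition puts a clique entirely inside one bag — forcing width ≥ 2. Combining the bounds, tw(G) = 2.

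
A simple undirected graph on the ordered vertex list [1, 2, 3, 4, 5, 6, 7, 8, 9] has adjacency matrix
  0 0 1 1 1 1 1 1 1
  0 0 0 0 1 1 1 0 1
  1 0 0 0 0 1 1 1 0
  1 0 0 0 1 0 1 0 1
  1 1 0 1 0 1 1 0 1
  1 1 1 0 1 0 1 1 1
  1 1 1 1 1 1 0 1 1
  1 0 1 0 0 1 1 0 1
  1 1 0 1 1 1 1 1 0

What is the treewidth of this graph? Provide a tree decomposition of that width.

Treewidth 4.
One such decomposition:
Bags: B1 = {1, 5, 6, 7, 9}  B2 = {2, 5, 6, 7, 9}  B3 = {1, 4, 5, 7, 9}  B4 = {1, 6, 7, 8, 9}  B5 = {1, 3, 6, 7, 8}
Tree: B1–B2, B1–B3, B1–B4, B4–B5

Each bag holds 5 vertices, so the decomposition has width 4, which upper-bounds the treewidth. Conversely, {1, 4, 5, 7, 9} is a clique of size 5, and the vertices of any clique must share a bag in every tree decomposition; so some bag has ≥ 5 vertices and tw(G) ≥ 4. Therefore the treewidth is 4.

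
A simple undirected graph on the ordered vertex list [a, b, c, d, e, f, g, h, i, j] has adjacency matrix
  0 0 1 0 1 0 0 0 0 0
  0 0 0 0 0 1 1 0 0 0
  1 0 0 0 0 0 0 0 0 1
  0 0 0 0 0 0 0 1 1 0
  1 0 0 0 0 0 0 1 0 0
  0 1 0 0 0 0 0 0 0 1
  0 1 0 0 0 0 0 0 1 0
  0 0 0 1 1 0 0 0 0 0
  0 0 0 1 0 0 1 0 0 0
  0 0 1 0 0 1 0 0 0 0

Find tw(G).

2

A width-2 tree decomposition is:
Bags: B1 = {a, c, e}  B2 = {c, e, j}  B3 = {e, f, j}  B4 = {b, e, f}  B5 = {b, e, g}  B6 = {e, g, i}  B7 = {d, e, i}  B8 = {d, e, h}
Tree: B1–B2, B2–B3, B3–B4, B4–B5, B5–B6, B6–B7, B7–B8
The largest bag has 3 vertices, giving width 2; this decomposition certifies tw(G) ≤ 2. For the lower bound, G contains the cycle e–a–c–j–f–b–g–i–d–h–e, so G is not a forest; only forests have treewidth ≤ 1, hence tw(G) ≥ 2. The upper and lower bounds meet at 2, so that is the treewidth.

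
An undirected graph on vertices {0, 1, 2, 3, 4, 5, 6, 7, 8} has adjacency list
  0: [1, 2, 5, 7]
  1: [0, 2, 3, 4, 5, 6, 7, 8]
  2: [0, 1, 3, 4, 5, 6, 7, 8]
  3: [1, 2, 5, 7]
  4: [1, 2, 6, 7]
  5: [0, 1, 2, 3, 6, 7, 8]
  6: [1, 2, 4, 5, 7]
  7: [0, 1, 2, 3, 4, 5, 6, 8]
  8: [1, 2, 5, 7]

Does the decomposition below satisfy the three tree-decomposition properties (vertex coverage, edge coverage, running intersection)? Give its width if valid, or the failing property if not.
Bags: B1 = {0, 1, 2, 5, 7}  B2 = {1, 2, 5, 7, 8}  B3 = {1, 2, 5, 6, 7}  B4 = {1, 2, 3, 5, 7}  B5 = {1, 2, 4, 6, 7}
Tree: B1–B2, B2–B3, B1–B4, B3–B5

Every vertex of G appears in some bag (union = {0, 1, 2, 3, 4, 5, 6, 7, 8}); every edge is covered by a bag; and for each vertex v the set of bags containing v is connected in the bag tree. The decomposition is therefore valid. The largest bag has 5 vertices, so the width is 4.

Yes; width 4.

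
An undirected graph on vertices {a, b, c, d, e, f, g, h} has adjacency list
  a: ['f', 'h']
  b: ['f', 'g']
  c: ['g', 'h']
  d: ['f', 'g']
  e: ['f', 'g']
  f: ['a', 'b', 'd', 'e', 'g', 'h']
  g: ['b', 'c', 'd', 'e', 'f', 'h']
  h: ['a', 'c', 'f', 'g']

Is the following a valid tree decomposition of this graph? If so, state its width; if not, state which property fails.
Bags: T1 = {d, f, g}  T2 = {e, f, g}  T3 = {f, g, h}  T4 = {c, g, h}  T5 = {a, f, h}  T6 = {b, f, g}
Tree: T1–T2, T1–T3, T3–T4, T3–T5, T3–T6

Yes; width 2.

Checking the three conditions: (i) the bags cover all of {a, b, c, d, e, f, g, h}; (ii) for each edge, some bag contains both endpoints; (iii) the bags containing any fixed vertex form a subtree. All hold, so the decomposition is valid with width 3 − 1 = 2.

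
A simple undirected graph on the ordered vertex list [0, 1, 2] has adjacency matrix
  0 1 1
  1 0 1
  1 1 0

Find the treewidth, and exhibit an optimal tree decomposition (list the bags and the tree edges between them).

A single bag containing all 3 vertices is trivially a valid decomposition of width 2. On the other hand G contains the 3-clique {0, 1, 2}. A clique must lie in a single bag of any decomposition, so no decomposition can have width below 2. The upper and lower bounds meet at 2, so that is the treewidth.

Treewidth 2.
One such decomposition:
Bags: B1 = {0, 1, 2}
Tree: (single bag)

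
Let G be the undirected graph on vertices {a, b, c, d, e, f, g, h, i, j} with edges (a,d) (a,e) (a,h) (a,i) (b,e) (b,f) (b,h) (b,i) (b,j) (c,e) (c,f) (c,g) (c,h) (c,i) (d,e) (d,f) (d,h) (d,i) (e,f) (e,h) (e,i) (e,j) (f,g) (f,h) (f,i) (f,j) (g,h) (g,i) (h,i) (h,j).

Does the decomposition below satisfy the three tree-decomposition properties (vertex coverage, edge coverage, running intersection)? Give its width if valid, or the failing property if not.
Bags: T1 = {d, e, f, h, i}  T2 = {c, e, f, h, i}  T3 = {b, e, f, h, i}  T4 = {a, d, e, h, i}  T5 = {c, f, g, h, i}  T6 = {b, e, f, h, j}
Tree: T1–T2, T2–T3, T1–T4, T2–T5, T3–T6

Checking the three conditions: (i) the bags cover all of {a, b, c, d, e, f, g, h, i, j}; (ii) for each edge, some bag contains both endpoints; (iii) the bags containing any fixed vertex form a subtree. All hold, so the decomposition is valid with width 5 − 1 = 4.

Yes; width 4.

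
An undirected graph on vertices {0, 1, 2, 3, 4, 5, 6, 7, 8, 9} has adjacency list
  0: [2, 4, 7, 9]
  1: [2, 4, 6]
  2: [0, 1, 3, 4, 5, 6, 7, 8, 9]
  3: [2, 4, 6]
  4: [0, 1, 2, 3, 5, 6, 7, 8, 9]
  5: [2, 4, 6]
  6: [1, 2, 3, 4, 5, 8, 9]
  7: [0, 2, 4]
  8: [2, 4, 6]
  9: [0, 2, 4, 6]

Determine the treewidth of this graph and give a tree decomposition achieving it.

Treewidth 3.
One optimal decomposition is:
Bags: B1 = {2, 3, 4, 6}  B2 = {1, 2, 4, 6}  B3 = {2, 4, 6, 9}  B4 = {2, 4, 5, 6}  B5 = {0, 2, 4, 9}  B6 = {2, 4, 6, 8}  B7 = {0, 2, 4, 7}
Tree: B1–B2, B1–B3, B3–B4, B3–B5, B1–B6, B5–B7

Every bag has size at most 4, so the width is 4 − 1 = 3 and tw(G) ≤ 3. For the lower bound, the 4 vertices {0, 2, 4, 9} are pairwise adjacent, and any tree decomposition puts a clique entirely inside one bag — forcing width ≥ 3. Therefore the treewidth is 3.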